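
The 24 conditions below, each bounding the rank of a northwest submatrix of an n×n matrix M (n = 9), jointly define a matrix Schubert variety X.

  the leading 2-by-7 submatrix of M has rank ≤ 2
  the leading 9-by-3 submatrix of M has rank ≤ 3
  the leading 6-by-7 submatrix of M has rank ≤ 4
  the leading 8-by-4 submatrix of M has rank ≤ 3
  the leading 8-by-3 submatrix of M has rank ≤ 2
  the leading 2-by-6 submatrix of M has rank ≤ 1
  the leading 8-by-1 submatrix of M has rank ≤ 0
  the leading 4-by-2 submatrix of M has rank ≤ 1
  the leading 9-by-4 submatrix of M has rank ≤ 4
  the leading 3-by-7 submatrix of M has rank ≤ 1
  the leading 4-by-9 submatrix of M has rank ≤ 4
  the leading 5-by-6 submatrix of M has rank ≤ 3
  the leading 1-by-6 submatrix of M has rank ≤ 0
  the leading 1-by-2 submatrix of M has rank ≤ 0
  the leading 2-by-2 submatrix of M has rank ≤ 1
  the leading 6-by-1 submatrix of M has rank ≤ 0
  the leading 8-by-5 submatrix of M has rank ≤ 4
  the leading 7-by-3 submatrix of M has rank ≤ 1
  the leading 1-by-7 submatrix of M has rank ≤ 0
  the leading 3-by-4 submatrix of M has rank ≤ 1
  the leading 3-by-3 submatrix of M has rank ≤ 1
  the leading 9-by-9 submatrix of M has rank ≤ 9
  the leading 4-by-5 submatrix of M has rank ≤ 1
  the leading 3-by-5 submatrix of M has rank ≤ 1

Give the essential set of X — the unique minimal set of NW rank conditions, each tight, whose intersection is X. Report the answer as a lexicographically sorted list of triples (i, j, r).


The tightest implied rank at each (i,j), from the 24 conditions:

  row 1: 0  0  0  0  0  0  0  1  1
  row 2: 0  1  1  1  1  1  1  2  2
  row 3: 0  1  1  1  1  1  1  2  3
  row 4: 0  1  1  1  1  2  2  3  4
  row 5: 0  1  1  2  2  3  3  4  5
  row 6: 0  1  1  2  3  4  4  5  6
  row 7: 0  1  1  2  3  4  5  6  7
  row 8: 0  1  2  3  4  5  6  7  8
  row 9: 1  2  3  4  5  6  7  8  9

reading off 1-entries of Δ²R: w = (8, 2, 9, 6, 4, 5, 7, 3, 1).

Fulton essential set (5 of the 25 Rothe cells):

[(1, 7, 0), (3, 7, 1), (4, 5, 1), (7, 3, 1), (8, 1, 0)]


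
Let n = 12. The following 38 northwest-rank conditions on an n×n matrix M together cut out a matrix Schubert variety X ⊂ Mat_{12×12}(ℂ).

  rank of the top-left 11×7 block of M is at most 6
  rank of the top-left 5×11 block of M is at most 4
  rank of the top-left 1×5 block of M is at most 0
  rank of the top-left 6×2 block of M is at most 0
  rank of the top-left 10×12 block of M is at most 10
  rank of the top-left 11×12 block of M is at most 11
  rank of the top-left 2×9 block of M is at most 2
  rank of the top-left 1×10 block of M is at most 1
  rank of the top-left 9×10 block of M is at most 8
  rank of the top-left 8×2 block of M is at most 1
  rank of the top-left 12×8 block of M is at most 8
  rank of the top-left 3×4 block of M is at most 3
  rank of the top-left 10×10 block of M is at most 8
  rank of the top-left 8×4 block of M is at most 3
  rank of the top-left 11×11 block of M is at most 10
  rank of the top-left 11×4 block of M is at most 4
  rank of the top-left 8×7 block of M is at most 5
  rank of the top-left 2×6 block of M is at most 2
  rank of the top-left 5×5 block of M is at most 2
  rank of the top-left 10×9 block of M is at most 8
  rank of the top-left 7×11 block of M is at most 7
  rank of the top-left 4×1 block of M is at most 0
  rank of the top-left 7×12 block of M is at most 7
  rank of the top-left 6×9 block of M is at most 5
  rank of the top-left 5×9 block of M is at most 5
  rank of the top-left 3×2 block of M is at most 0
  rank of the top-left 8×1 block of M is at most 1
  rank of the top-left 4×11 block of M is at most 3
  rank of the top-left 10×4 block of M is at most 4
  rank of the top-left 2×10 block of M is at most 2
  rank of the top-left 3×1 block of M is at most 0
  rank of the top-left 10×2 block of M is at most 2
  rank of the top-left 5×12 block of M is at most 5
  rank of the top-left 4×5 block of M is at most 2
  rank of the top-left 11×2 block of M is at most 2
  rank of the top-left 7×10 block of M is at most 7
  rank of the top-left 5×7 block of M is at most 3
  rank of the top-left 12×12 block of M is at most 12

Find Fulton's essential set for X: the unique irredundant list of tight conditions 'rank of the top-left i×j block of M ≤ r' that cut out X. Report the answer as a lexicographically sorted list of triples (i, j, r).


Propagating the 38 rank bounds to every northwest block:

  i=1: 0 0 0 0 0 1 1 1 1 1 1 1
  i=2: 0 0 1 1 1 2 2 2 2 2 2 2
  i=3: 0 0 1 2 2 3 3 3 3 3 3 3
  i=4: 0 0 1 2 2 3 3 3 3 3 3 4
  i=5: 0 0 1 2 2 3 3 4 4 4 4 5
  i=6: 0 0 1 2 3 4 4 5 5 5 5 6
  i=7: 1 1 2 3 4 5 5 6 6 6 6 7
  i=8: 1 1 2 3 4 5 5 6 7 7 7 8
  i=9: 1 2 3 4 5 6 6 7 8 8 8 9
  i=10: 1 2 3 4 5 6 6 7 8 8 9 10
  i=11: 1 2 3 4 5 6 6 7 8 9 10 11
  i=12: 1 2 3 4 5 6 7 8 9 10 11 12

second differences of R give the permutation w = (6, 3, 4, 12, 8, 5, 1, 9, 2, 11, 10, 7).

Fulton essential set (9 of the 28 Rothe cells):

[(1, 5, 0), (4, 11, 3), (5, 5, 2), (5, 7, 3), (6, 2, 0), (8, 2, 1), (8, 7, 5), (10, 10, 8), (11, 7, 6)]


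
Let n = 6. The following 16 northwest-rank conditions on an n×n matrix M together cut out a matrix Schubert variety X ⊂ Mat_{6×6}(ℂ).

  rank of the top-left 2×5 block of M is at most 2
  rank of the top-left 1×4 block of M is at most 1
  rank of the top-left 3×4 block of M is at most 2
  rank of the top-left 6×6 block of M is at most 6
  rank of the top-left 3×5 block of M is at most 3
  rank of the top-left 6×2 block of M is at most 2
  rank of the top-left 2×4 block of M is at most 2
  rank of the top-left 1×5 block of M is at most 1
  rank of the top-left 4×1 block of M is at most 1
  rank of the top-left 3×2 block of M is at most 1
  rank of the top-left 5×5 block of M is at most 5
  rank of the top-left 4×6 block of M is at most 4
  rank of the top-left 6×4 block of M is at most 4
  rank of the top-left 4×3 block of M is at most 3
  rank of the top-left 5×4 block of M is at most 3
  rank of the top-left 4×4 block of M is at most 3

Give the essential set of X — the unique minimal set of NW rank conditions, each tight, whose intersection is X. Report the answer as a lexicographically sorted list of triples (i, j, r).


Rank table r_w(6×6) implied by the 16 constraints:

  1, 1, 1, 1, 1, 1
  1, 1, 2, 2, 2, 2
  1, 1, 2, 2, 3, 3
  1, 2, 3, 3, 4, 4
  1, 2, 3, 3, 4, 5
  1, 2, 3, 4, 5, 6

the unique w with this rank table is (1, 3, 5, 2, 6, 4).

ℓ(w)=4; the 3 essential cells (i,j,r):

[(3, 2, 1), (3, 4, 2), (5, 4, 3)]


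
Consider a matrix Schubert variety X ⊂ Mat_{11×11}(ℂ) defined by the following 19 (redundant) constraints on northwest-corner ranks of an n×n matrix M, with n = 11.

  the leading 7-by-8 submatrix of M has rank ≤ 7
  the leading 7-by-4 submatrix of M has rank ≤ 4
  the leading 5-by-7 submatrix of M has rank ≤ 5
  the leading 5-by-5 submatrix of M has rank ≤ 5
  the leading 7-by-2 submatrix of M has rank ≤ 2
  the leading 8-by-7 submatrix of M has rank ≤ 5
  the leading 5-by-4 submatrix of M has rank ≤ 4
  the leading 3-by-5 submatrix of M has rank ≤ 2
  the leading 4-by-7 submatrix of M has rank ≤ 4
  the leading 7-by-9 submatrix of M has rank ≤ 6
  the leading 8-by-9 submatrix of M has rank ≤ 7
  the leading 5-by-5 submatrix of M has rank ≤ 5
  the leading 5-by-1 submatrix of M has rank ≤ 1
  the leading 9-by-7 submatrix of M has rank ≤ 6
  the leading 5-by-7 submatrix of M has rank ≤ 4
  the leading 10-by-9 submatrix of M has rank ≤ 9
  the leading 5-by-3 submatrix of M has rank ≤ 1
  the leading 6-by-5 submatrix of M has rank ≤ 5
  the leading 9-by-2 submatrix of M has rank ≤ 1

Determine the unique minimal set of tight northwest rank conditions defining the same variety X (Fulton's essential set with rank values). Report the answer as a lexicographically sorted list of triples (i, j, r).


Reconstructing r_w from the 19 given conditions:

  R[1]: 1 1 1 1 1 1 1 1 1 1 1
  R[2]: 1 1 1 2 2 2 2 2 2 2 2
  R[3]: 1 1 1 2 2 3 3 3 3 3 3
  R[4]: 1 1 1 2 3 4 4 4 4 4 4
  R[5]: 1 1 1 2 3 4 4 5 5 5 5
  R[6]: 1 1 2 3 4 5 5 6 6 6 6
  R[7]: 1 1 2 3 4 5 5 6 6 7 7
  R[8]: 1 1 2 3 4 5 5 6 7 8 8
  R[9]: 1 1 2 3 4 5 6 7 8 9 9
  R[10]: 1 2 3 4 5 6 7 8 9 10 10
  R[11]: 1 2 3 4 5 6 7 8 9 10 11

hence w(1..11) = (1, 4, 6, 5, 8, 3, 10, 9, 7, 2, 11).

D(w) has 17 cells with 6 SE-corners; essential set:

[(3, 5, 2), (5, 3, 1), (5, 7, 4), (7, 9, 6), (8, 7, 5), (9, 2, 1)]


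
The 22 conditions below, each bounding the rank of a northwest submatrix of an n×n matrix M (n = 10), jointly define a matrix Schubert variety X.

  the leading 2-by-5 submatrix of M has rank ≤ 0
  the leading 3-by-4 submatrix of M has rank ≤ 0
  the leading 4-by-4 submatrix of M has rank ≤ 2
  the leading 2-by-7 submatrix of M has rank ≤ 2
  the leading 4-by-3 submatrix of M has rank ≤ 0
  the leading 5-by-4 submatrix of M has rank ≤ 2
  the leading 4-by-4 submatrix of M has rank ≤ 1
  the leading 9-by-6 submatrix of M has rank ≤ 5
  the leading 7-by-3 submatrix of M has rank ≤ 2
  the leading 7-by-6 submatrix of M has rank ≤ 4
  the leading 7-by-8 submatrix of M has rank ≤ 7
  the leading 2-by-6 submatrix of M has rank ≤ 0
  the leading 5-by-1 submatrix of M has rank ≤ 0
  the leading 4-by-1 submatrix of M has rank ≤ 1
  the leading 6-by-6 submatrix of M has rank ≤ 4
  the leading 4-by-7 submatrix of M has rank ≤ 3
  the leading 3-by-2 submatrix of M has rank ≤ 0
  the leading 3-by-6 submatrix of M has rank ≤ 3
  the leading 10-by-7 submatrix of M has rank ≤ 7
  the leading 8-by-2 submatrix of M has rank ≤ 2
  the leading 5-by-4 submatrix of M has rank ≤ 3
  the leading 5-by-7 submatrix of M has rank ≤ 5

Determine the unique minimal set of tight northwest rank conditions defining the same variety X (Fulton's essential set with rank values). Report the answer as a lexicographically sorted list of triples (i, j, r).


Computing R[i][j] = min implied NW-rank bound (n=10, 22 conditions):

  0  0  0  0  0  0  1  1  1  1
  0  0  0  0  0  0  1  2  2  2
  0  0  0  0  1  1  2  3  3  3
  0  0  0  1  2  2  3  4  4  4
  0  1  1  2  3  3  4  5  5  5
  1  2  2  3  4  4  5  6  6  6
  1  2  2  3  4  4  5  6  7  7
  1  2  3  4  5  5  6  7  8  8
  1  2  3  4  5  5  6  7  8  9
  1  2  3  4  5  6  7  8  9  10

giving w = (7, 8, 5, 4, 2, 1, 9, 3, 10, 6) via Δ²R.

D(w) has 23 cells with 7 SE-corners; essential set:

[(2, 6, 0), (3, 4, 0), (4, 3, 0), (5, 1, 0), (7, 3, 2), (7, 6, 4), (9, 6, 5)]


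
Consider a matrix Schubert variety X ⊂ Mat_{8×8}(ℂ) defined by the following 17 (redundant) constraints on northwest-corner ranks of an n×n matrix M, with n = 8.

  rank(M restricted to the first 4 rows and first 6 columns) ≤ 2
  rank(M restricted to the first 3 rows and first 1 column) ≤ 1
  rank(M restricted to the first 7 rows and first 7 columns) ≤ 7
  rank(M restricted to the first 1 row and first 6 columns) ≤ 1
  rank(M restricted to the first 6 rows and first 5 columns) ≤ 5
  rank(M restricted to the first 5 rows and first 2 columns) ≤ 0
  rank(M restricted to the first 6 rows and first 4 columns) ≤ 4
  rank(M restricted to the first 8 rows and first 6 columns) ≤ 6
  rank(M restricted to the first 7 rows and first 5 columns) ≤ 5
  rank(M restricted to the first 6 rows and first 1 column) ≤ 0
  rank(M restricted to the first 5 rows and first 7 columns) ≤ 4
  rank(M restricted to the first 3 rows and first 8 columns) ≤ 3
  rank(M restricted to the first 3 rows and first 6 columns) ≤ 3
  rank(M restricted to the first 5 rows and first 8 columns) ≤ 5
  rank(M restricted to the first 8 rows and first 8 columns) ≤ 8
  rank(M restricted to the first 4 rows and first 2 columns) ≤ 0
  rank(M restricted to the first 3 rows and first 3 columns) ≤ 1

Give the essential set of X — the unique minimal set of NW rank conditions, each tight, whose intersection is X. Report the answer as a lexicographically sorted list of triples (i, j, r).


Propagating the 17 rank bounds to every northwest block:

  i=1: 0 0 1 1 1 1 1 1
  i=2: 0 0 1 2 2 2 2 2
  i=3: 0 0 1 2 2 2 3 3
  i=4: 0 0 1 2 2 2 3 4
  i=5: 0 0 1 2 3 3 4 5
  i=6: 0 1 2 3 4 4 5 6
  i=7: 1 2 3 4 5 5 6 7
  i=8: 1 2 3 4 5 6 7 8

the unique w with this rank table is (3, 4, 7, 8, 5, 2, 1, 6).

Rothe diagram D(w) (15 cells), 3 SE-corners (essential conditions):

[(4, 6, 2), (5, 2, 0), (6, 1, 0)]


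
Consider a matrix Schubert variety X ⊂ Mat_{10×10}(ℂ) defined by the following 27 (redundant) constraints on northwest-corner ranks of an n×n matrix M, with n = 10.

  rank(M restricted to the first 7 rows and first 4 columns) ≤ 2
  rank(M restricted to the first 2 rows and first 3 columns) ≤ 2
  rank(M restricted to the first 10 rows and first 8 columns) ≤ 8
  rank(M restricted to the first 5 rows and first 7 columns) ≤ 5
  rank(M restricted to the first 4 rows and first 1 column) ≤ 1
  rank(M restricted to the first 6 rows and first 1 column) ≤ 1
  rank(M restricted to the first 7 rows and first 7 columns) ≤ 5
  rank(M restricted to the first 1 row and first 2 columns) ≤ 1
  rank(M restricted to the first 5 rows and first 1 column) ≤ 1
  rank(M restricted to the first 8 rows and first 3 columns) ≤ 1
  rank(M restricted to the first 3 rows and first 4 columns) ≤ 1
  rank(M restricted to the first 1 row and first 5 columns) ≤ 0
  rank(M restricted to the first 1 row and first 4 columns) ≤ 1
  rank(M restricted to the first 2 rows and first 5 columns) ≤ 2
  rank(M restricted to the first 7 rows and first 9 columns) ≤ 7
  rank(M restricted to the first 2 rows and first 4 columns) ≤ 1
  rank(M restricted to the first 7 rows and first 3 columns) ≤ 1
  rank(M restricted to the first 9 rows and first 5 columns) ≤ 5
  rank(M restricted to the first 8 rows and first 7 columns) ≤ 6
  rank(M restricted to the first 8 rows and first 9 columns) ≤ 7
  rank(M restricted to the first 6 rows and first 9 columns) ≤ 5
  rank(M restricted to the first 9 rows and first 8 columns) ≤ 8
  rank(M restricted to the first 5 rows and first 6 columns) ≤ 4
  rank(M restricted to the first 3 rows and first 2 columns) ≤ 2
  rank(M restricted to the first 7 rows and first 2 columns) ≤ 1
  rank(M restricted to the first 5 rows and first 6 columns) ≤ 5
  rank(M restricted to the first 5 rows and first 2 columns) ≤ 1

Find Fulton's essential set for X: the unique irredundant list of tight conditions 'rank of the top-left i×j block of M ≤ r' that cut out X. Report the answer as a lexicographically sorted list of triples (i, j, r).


Recovering R(i,j) via the rank-extension bound from the 27 conditions:

  R[1]: 0, 0, 0, 0, 0, 1, 1, 1, 1, 1
  R[2]: 1, 1, 1, 1, 1, 2, 2, 2, 2, 2
  R[3]: 1, 1, 1, 1, 2, 3, 3, 3, 3, 3
  R[4]: 1, 1, 1, 2, 3, 4, 4, 4, 4, 4
  R[5]: 1, 1, 1, 2, 3, 4, 5, 5, 5, 5
  R[6]: 1, 1, 1, 2, 3, 4, 5, 5, 5, 6
  R[7]: 1, 1, 1, 2, 3, 4, 5, 6, 6, 7
  R[8]: 1, 1, 1, 2, 3, 4, 5, 6, 7, 8
  R[9]: 1, 2, 2, 3, 4, 5, 6, 7, 8, 9
  R[10]: 1, 2, 3, 4, 5, 6, 7, 8, 9, 10

so w = (6, 1, 5, 4, 7, 10, 8, 9, 2, 3).

ℓ(w)=20; the 4 essential cells (i,j,r):

[(1, 5, 0), (3, 4, 1), (6, 9, 5), (8, 3, 1)]


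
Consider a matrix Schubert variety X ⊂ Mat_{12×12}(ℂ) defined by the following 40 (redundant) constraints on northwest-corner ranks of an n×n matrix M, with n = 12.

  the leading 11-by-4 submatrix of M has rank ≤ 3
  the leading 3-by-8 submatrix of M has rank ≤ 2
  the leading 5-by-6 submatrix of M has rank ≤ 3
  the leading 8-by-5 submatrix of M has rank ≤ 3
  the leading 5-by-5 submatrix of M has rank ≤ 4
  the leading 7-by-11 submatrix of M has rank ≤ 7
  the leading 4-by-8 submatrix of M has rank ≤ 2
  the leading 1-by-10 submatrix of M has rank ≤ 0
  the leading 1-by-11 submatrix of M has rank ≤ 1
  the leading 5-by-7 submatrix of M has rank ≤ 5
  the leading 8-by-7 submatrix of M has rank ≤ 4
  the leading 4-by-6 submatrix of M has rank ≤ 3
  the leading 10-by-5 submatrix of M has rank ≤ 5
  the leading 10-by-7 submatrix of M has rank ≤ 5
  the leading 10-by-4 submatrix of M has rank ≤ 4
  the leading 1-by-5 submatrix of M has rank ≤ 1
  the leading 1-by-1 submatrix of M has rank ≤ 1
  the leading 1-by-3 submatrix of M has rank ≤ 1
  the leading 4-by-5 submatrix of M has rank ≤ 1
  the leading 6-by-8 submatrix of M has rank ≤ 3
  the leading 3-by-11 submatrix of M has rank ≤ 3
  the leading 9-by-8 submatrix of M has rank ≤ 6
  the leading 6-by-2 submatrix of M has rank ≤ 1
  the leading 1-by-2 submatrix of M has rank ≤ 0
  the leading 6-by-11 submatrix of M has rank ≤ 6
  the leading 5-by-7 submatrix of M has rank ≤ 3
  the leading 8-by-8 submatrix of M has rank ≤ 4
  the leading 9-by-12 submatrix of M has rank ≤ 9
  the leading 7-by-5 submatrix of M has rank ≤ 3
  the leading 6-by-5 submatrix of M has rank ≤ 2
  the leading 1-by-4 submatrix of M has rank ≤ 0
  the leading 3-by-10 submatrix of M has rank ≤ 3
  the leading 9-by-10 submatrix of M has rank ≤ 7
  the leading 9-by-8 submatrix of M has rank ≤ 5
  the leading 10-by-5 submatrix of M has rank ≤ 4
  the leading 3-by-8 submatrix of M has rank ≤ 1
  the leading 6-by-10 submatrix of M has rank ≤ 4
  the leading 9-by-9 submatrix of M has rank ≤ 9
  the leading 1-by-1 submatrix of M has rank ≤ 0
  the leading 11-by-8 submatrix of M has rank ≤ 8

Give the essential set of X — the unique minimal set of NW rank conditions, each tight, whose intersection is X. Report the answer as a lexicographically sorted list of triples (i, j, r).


Reconstructing r_w from the 40 given conditions:

  R[1]: 0  0  0  0  0  0  0  0  0  0  1  1
  R[2]: 1  1  1  1  1  1  1  1  1  1  2  2
  R[3]: 1  1  1  1  1  1  1  1  2  2  3  3
  R[4]: 1  1  1  1  1  2  2  2  3  3  4  4
  R[5]: 1  1  2  2  2  3  3  3  4  4  5  5
  R[6]: 1  1  2  2  2  3  3  3  4  4  5  6
  R[7]: 1  2  3  3  3  4  4  4  5  5  6  7
  R[8]: 1  2  3  3  3  4  4  4  5  6  7  8
  R[9]: 1  2  3  3  4  5  5  5  6  7  8  9
  R[10]: 1  2  3  3  4  5  5  6  7  8  9  10
  R[11]: 1  2  3  3  4  5  6  7  8  9  10  11
  R[12]: 1  2  3  4  5  6  7  8  9  10  11  12

hence w(1..12) = (11, 1, 9, 6, 3, 12, 2, 10, 5, 8, 7, 4).

11 SE-corners of the 36-cell Rothe diagram give Ess(w):

[(1, 10, 0), (3, 8, 1), (4, 5, 1), (6, 2, 1), (6, 5, 2), (6, 8, 3), (6, 10, 4), (8, 5, 3), (8, 8, 4), (10, 7, 5), (11, 4, 3)]


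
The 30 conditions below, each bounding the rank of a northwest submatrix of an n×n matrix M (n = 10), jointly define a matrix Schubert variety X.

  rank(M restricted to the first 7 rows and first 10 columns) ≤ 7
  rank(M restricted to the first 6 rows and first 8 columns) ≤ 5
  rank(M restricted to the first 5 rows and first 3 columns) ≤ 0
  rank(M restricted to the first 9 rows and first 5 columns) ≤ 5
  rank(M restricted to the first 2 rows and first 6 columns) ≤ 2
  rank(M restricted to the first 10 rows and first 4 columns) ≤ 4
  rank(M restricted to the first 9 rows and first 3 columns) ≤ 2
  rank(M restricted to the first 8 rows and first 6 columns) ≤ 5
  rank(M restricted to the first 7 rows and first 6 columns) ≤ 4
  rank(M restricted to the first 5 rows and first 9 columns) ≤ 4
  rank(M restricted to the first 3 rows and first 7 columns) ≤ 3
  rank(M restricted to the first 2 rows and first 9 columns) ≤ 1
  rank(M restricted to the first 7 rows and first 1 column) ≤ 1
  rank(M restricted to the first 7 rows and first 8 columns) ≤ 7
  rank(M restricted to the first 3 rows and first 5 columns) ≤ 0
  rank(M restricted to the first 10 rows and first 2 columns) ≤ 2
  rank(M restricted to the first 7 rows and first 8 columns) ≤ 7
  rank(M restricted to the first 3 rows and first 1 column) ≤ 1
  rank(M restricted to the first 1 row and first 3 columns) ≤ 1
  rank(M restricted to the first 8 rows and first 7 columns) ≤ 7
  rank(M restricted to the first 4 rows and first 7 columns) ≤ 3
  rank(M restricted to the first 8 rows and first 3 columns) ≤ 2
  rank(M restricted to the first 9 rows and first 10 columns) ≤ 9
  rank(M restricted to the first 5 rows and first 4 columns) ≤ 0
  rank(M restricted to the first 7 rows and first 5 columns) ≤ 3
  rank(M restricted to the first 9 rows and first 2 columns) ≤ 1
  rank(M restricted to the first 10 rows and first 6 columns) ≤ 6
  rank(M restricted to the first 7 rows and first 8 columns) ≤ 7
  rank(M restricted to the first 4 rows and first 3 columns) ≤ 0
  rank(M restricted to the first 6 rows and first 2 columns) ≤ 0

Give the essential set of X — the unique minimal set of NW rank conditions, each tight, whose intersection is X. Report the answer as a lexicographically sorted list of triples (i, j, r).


Reconstructing r_w from the 30 given conditions:

  R[1]: 0 | 0 | 0 | 0 | 0 | 1 | 1 | 1 | 1 | 1
  R[2]: 0 | 0 | 0 | 0 | 0 | 1 | 1 | 1 | 1 | 2
  R[3]: 0 | 0 | 0 | 0 | 0 | 1 | 2 | 2 | 2 | 3
  R[4]: 0 | 0 | 0 | 0 | 1 | 2 | 3 | 3 | 3 | 4
  R[5]: 0 | 0 | 0 | 0 | 1 | 2 | 3 | 4 | 4 | 5
  R[6]: 0 | 0 | 1 | 1 | 2 | 3 | 4 | 5 | 5 | 6
  R[7]: 1 | 1 | 2 | 2 | 3 | 4 | 5 | 6 | 6 | 7
  R[8]: 1 | 1 | 2 | 3 | 4 | 5 | 6 | 7 | 7 | 8
  R[9]: 1 | 1 | 2 | 3 | 4 | 5 | 6 | 7 | 8 | 9
  R[10]: 1 | 2 | 3 | 4 | 5 | 6 | 7 | 8 | 9 | 10

so w = (6, 10, 7, 5, 8, 3, 1, 4, 9, 2).

|D(w)|=30, |Ess(w)|=5:

[(2, 9, 1), (3, 5, 0), (5, 4, 0), (6, 2, 0), (9, 2, 1)]


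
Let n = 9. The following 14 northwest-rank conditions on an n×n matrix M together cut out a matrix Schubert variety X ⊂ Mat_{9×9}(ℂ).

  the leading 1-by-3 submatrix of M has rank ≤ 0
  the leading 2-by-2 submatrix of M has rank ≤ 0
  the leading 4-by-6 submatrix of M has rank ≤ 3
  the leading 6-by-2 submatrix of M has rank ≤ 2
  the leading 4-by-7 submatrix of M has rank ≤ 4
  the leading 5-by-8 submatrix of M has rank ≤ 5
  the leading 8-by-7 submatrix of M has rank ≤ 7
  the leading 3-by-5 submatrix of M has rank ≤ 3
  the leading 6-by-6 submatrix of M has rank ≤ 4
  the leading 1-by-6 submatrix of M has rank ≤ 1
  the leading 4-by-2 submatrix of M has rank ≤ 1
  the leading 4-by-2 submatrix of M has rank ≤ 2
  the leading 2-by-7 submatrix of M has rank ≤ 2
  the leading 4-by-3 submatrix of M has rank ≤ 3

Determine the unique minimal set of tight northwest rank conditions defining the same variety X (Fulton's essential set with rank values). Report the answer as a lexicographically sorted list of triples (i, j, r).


Rank table r_w(9×9) implied by the 14 constraints:

  i=1: 0, 0, 0, 1, 1, 1, 1, 1, 1
  i=2: 0, 0, 1, 2, 2, 2, 2, 2, 2
  i=3: 1, 1, 2, 3, 3, 3, 3, 3, 3
  i=4: 1, 1, 2, 3, 3, 3, 4, 4, 4
  i=5: 1, 2, 3, 4, 4, 4, 5, 5, 5
  i=6: 1, 2, 3, 4, 4, 4, 5, 6, 6
  i=7: 1, 2, 3, 4, 5, 5, 6, 7, 7
  i=8: 1, 2, 3, 4, 5, 6, 7, 8, 8
  i=9: 1, 2, 3, 4, 5, 6, 7, 8, 9

reading off 1-entries of Δ²R: w = (4, 3, 1, 7, 2, 8, 5, 6, 9).

5 SE-corners of the 10-cell Rothe diagram give Ess(w):

[(1, 3, 0), (2, 2, 0), (4, 2, 1), (4, 6, 3), (6, 6, 4)]


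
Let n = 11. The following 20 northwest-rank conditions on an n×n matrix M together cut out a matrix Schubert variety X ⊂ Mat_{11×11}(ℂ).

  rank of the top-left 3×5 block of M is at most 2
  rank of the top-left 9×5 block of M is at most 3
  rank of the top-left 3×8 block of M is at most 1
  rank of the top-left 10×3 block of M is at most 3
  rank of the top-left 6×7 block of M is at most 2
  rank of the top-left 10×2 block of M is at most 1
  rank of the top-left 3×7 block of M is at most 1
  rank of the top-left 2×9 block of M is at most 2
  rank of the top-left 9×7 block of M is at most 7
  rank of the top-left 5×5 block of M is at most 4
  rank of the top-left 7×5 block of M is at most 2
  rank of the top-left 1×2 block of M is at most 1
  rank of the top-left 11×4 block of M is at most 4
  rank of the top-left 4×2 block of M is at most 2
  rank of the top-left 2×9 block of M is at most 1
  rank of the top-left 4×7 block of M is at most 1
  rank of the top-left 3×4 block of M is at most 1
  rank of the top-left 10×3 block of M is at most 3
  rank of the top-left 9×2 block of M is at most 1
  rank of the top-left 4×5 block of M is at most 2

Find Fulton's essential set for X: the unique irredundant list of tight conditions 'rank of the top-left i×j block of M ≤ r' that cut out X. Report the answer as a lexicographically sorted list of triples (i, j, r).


Reconstructing r_w from the 20 given conditions:

  R[1]: 1, 1, 1, 1, 1, 1, 1, 1, 1, 1, 1
  R[2]: 1, 1, 1, 1, 1, 1, 1, 1, 1, 2, 2
  R[3]: 1, 1, 1, 1, 1, 1, 1, 1, 2, 3, 3
  R[4]: 1, 1, 1, 1, 1, 1, 1, 2, 3, 4, 4
  R[5]: 1, 1, 2, 2, 2, 2, 2, 3, 4, 5, 5
  R[6]: 1, 1, 2, 2, 2, 2, 2, 3, 4, 5, 6
  R[7]: 1, 1, 2, 2, 2, 3, 3, 4, 5, 6, 7
  R[8]: 1, 1, 2, 3, 3, 4, 4, 5, 6, 7, 8
  R[9]: 1, 1, 2, 3, 3, 4, 5, 6, 7, 8, 9
  R[10]: 1, 1, 2, 3, 4, 5, 6, 7, 8, 9, 10
  R[11]: 1, 2, 3, 4, 5, 6, 7, 8, 9, 10, 11

giving w = (1, 10, 9, 8, 3, 11, 6, 4, 7, 5, 2) via Δ²R.

Rothe diagram D(w) (34 cells), 7 SE-corners (essential conditions):

[(2, 9, 1), (3, 8, 1), (4, 7, 1), (6, 7, 2), (7, 5, 2), (9, 5, 3), (10, 2, 1)]


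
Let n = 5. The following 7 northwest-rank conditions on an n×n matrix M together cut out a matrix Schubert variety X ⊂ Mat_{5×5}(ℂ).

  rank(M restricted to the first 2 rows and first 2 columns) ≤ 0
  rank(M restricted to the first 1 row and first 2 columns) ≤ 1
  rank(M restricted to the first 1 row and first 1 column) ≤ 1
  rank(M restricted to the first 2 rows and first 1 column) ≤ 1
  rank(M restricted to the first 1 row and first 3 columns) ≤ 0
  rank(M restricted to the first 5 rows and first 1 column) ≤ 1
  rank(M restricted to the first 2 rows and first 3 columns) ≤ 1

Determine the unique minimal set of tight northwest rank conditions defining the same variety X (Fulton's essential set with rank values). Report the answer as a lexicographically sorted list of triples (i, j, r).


Reconstructing r_w from the 7 given conditions:

  R[1]: 0, 0, 0, 1, 1
  R[2]: 0, 0, 1, 2, 2
  R[3]: 1, 1, 2, 3, 3
  R[4]: 1, 2, 3, 4, 4
  R[5]: 1, 2, 3, 4, 5

reading off 1-entries of Δ²R: w = (4, 3, 1, 2, 5).

ℓ(w)=5; the 2 essential cells (i,j,r):

[(1, 3, 0), (2, 2, 0)]


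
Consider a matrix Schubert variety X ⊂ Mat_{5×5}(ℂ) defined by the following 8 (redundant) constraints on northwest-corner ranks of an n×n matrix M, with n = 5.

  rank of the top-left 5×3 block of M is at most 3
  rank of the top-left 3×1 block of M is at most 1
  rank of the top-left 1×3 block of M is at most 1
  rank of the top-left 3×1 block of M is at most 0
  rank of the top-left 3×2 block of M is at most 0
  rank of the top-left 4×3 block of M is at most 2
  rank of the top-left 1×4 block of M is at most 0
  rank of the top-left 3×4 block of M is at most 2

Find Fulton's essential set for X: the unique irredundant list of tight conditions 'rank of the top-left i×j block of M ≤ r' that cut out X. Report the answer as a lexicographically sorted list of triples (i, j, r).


The tightest implied rank at each (i,j), from the 8 conditions:

  row 1: 0  0  0  0  1
  row 2: 0  0  1  1  2
  row 3: 0  0  1  2  3
  row 4: 1  1  2  3  4
  row 5: 1  2  3  4  5

second differences of R give the permutation w = (5, 3, 4, 1, 2).

ℓ(w)=8; the 2 essential cells (i,j,r):

[(1, 4, 0), (3, 2, 0)]


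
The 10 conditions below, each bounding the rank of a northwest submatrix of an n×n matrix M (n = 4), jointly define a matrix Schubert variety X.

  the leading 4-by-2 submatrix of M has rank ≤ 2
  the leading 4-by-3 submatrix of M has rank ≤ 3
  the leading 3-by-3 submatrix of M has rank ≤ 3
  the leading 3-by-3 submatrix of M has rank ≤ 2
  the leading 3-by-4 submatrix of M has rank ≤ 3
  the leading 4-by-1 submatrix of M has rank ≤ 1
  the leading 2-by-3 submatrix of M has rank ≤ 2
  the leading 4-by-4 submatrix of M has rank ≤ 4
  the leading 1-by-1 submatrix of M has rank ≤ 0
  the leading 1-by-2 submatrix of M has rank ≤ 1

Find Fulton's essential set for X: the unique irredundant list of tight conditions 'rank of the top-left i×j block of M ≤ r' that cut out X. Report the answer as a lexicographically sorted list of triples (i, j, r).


The tightest implied rank at each (i,j), from the 10 conditions:

  0  1  1  1
  1  2  2  2
  1  2  2  3
  1  2  3  4

giving w = (2, 1, 4, 3) via Δ²R.

ℓ(w)=2; the 2 essential cells (i,j,r):

[(1, 1, 0), (3, 3, 2)]


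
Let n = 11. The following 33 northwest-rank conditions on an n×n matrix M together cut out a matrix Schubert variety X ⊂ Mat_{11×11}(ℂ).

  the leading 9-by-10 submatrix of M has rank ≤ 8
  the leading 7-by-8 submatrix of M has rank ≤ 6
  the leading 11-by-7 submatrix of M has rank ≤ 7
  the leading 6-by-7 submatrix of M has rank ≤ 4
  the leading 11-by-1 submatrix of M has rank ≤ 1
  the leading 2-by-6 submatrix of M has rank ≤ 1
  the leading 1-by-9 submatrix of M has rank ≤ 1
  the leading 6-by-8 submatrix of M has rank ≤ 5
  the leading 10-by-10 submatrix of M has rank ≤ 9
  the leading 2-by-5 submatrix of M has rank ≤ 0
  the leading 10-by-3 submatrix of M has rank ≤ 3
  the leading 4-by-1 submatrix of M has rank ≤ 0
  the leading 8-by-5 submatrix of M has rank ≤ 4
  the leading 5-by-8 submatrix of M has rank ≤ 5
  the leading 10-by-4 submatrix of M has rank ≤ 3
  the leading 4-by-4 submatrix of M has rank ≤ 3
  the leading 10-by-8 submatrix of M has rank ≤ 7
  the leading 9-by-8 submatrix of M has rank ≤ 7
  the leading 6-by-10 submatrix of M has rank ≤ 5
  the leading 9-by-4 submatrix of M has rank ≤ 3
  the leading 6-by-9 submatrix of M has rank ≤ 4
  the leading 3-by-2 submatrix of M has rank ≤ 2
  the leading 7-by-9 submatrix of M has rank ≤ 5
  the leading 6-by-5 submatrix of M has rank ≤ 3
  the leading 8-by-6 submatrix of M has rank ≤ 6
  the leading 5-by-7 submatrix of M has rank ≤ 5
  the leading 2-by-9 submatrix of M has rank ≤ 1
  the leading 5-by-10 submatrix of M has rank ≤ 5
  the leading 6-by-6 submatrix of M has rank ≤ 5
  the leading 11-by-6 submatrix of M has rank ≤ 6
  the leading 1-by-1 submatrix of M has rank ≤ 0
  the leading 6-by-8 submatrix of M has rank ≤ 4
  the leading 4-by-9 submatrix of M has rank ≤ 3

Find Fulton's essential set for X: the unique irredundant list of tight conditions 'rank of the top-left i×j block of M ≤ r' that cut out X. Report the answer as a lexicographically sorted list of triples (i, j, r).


The tightest implied rank at each (i,j), from the 33 conditions:

  R[1]: 0 | 0 | 0 | 0 | 0 | 1 | 1 | 1 | 1 | 1 | 1
  R[2]: 0 | 0 | 0 | 0 | 0 | 1 | 1 | 1 | 1 | 2 | 2
  R[3]: 0 | 1 | 1 | 1 | 1 | 2 | 2 | 2 | 2 | 3 | 3
  R[4]: 0 | 1 | 2 | 2 | 2 | 3 | 3 | 3 | 3 | 4 | 4
  R[5]: 1 | 2 | 3 | 3 | 3 | 4 | 4 | 4 | 4 | 5 | 5
  R[6]: 1 | 2 | 3 | 3 | 3 | 4 | 4 | 4 | 4 | 5 | 6
  R[7]: 1 | 2 | 3 | 3 | 4 | 5 | 5 | 5 | 5 | 6 | 7
  R[8]: 1 | 2 | 3 | 3 | 4 | 5 | 6 | 6 | 6 | 7 | 8
  R[9]: 1 | 2 | 3 | 3 | 4 | 5 | 6 | 7 | 7 | 8 | 9
  R[10]: 1 | 2 | 3 | 3 | 4 | 5 | 6 | 7 | 8 | 9 | 10
  R[11]: 1 | 2 | 3 | 4 | 5 | 6 | 7 | 8 | 9 | 10 | 11

so w = (6, 10, 2, 3, 1, 11, 5, 7, 8, 9, 4).

6 SE-corners of the 24-cell Rothe diagram give Ess(w):

[(2, 5, 0), (2, 9, 1), (4, 1, 0), (6, 5, 3), (6, 9, 4), (10, 4, 3)]


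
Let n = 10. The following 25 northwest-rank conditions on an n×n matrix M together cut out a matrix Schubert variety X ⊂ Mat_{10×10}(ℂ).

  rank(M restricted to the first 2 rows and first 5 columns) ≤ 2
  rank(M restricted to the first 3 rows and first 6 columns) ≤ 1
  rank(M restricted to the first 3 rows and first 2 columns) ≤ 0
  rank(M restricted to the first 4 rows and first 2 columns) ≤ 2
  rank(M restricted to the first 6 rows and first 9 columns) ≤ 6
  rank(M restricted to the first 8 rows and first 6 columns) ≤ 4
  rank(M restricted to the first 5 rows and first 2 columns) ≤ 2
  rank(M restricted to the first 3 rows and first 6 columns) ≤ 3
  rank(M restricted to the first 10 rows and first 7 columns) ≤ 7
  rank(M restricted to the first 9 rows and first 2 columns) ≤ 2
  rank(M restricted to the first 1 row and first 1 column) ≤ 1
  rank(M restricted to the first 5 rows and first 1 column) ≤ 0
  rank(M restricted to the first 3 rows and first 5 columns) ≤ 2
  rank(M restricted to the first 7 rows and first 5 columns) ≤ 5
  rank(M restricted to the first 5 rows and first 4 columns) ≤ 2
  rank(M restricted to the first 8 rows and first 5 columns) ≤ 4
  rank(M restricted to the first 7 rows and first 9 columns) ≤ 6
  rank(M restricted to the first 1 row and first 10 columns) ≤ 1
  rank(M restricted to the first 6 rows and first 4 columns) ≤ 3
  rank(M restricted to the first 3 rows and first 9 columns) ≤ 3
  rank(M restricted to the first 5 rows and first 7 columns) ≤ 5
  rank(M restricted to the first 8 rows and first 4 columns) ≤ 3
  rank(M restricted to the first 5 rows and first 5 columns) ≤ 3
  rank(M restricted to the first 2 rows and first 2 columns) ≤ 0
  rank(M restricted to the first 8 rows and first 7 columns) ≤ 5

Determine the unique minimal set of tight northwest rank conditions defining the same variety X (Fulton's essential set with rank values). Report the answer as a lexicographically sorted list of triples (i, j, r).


Recovering R(i,j) via the rank-extension bound from the 25 conditions:

  i=1: 0 0 1 1 1 1 1 1 1 1
  i=2: 0 0 1 1 1 1 2 2 2 2
  i=3: 0 0 1 1 1 1 2 3 3 3
  i=4: 0 1 2 2 2 2 3 4 4 4
  i=5: 0 1 2 2 3 3 4 5 5 5
  i=6: 1 2 3 3 4 4 5 6 6 6
  i=7: 1 2 3 3 4 4 5 6 6 7
  i=8: 1 2 3 3 4 4 5 6 7 8
  i=9: 1 2 3 4 5 5 6 7 8 9
  i=10: 1 2 3 4 5 6 7 8 9 10

second differences of R give the permutation w = (3, 7, 8, 2, 5, 1, 10, 9, 4, 6).

D(w) has 20 cells with 7 SE-corners; essential set:

[(3, 2, 0), (3, 6, 1), (5, 1, 0), (5, 4, 2), (7, 9, 6), (8, 4, 3), (8, 6, 4)]


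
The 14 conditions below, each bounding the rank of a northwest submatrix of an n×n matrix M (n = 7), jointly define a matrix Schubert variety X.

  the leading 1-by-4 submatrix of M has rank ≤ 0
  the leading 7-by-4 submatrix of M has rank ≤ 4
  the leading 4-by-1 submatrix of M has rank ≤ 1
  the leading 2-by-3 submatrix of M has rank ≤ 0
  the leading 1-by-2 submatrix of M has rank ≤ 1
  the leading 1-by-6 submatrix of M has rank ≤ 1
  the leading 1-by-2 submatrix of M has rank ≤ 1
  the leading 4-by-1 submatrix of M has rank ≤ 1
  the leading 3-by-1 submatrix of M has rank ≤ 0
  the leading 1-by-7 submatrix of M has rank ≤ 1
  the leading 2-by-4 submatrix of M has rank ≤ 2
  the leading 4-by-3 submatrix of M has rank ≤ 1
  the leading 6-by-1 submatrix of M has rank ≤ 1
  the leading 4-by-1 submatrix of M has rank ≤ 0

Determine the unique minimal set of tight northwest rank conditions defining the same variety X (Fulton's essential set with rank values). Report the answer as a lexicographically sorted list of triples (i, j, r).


Computing R[i][j] = min implied NW-rank bound (n=7, 14 conditions):

  0, 0, 0, 0, 1, 1, 1
  0, 0, 0, 1, 2, 2, 2
  0, 1, 1, 2, 3, 3, 3
  0, 1, 1, 2, 3, 4, 4
  1, 2, 2, 3, 4, 5, 5
  1, 2, 3, 4, 5, 6, 6
  1, 2, 3, 4, 5, 6, 7

hence w(1..7) = (5, 4, 2, 6, 1, 3, 7).

Rothe diagram D(w) (10 cells), 4 SE-corners (essential conditions):

[(1, 4, 0), (2, 3, 0), (4, 1, 0), (4, 3, 1)]


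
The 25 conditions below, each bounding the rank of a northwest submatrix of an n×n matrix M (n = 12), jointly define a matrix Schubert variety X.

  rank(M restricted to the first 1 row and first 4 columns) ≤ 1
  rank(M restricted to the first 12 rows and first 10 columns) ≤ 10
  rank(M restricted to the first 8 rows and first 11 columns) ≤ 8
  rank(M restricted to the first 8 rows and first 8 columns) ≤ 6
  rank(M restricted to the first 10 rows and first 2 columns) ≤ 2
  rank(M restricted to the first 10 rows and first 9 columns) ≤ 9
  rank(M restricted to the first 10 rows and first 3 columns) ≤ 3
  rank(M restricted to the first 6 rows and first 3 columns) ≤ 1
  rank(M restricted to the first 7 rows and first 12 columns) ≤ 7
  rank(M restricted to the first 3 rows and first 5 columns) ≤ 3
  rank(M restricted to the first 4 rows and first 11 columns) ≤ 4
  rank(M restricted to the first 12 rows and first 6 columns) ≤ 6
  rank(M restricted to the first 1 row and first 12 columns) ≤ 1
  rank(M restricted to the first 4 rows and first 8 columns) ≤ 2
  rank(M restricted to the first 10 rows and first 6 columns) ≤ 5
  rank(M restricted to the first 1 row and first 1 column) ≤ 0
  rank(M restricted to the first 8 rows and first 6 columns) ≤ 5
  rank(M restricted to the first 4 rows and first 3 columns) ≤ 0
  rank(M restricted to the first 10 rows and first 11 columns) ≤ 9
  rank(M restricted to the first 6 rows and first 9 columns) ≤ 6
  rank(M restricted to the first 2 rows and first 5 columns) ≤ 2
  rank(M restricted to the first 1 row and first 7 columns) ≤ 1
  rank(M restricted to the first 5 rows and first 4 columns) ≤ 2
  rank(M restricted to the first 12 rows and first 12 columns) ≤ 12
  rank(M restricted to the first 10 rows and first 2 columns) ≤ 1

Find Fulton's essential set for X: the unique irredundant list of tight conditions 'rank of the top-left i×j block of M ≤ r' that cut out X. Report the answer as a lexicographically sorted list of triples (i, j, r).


Propagating the 25 rank bounds to every northwest block:

  R[1]: 0, 0, 0, 1, 1, 1, 1, 1, 1, 1, 1, 1
  R[2]: 0, 0, 0, 1, 2, 2, 2, 2, 2, 2, 2, 2
  R[3]: 0, 0, 0, 1, 2, 2, 2, 2, 3, 3, 3, 3
  R[4]: 0, 0, 0, 1, 2, 2, 2, 2, 3, 4, 4, 4
  R[5]: 1, 1, 1, 2, 3, 3, 3, 3, 4, 5, 5, 5
  R[6]: 1, 1, 1, 2, 3, 4, 4, 4, 5, 6, 6, 6
  R[7]: 1, 1, 2, 3, 4, 5, 5, 5, 6, 7, 7, 7
  R[8]: 1, 1, 2, 3, 4, 5, 6, 6, 7, 8, 8, 8
  R[9]: 1, 1, 2, 3, 4, 5, 6, 7, 8, 9, 9, 9
  R[10]: 1, 1, 2, 3, 4, 5, 6, 7, 8, 9, 9, 10
  R[11]: 1, 2, 3, 4, 5, 6, 7, 8, 9, 10, 10, 11
  R[12]: 1, 2, 3, 4, 5, 6, 7, 8, 9, 10, 11, 12

the unique w with this rank table is (4, 5, 9, 10, 1, 6, 3, 7, 8, 12, 2, 11).

|D(w)|=25, |Ess(w)|=5:

[(4, 3, 0), (4, 8, 2), (6, 3, 1), (10, 2, 1), (10, 11, 9)]


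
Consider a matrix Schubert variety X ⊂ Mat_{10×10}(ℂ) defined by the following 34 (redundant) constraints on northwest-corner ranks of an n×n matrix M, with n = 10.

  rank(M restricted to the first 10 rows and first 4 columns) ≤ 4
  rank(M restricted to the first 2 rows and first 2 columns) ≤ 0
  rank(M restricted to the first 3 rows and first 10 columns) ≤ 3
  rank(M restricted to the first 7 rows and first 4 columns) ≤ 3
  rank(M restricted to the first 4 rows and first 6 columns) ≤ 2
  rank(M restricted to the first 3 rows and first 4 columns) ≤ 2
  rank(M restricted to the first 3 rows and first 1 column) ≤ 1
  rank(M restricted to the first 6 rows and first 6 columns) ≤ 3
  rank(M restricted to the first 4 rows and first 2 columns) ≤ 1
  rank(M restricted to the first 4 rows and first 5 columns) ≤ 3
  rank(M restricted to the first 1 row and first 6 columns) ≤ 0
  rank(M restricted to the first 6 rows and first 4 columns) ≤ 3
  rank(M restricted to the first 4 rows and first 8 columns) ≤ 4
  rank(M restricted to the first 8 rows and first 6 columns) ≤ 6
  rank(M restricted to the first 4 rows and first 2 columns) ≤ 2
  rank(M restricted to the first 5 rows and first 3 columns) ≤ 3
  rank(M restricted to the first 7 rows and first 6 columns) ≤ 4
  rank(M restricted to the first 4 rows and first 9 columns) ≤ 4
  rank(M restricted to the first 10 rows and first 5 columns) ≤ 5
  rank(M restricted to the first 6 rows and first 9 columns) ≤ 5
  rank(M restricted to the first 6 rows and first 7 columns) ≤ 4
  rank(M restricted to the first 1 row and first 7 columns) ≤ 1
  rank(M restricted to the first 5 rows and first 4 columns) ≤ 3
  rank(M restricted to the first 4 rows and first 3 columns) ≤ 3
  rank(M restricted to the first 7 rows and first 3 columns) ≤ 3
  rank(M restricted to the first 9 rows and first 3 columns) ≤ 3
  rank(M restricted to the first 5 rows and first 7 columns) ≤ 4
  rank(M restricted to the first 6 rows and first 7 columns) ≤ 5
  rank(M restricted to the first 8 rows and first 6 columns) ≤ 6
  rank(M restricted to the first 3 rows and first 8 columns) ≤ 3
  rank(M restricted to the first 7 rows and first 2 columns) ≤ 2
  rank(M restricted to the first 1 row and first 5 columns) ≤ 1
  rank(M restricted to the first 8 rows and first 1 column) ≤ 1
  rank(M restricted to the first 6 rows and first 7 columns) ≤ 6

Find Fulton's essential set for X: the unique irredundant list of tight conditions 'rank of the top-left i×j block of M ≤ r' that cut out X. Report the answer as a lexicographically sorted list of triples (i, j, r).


Rank table r_w(10×10) implied by the 34 constraints:

  row 1: 0, 0, 0, 0, 0, 0, 1, 1, 1, 1
  row 2: 0, 0, 1, 1, 1, 1, 2, 2, 2, 2
  row 3: 1, 1, 2, 2, 2, 2, 3, 3, 3, 3
  row 4: 1, 1, 2, 2, 2, 2, 3, 4, 4, 4
  row 5: 1, 2, 3, 3, 3, 3, 4, 5, 5, 5
  row 6: 1, 2, 3, 3, 3, 3, 4, 5, 5, 6
  row 7: 1, 2, 3, 3, 4, 4, 5, 6, 6, 7
  row 8: 1, 2, 3, 4, 5, 5, 6, 7, 7, 8
  row 9: 1, 2, 3, 4, 5, 6, 7, 8, 8, 9
  row 10: 1, 2, 3, 4, 5, 6, 7, 8, 9, 10

reading off 1-entries of Δ²R: w = (7, 3, 1, 8, 2, 10, 5, 4, 6, 9).

D(w) has 17 cells with 7 SE-corners; essential set:

[(1, 6, 0), (2, 2, 0), (4, 2, 1), (4, 6, 2), (6, 6, 3), (6, 9, 5), (7, 4, 3)]
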